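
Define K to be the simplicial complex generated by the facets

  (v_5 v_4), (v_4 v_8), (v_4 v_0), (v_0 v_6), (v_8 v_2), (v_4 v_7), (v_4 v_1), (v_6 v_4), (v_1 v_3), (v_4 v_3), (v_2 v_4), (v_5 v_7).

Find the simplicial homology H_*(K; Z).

H_0 ≅ Z,  H_1 ≅ Z^4.

Take the total order v_0 < v_1 < v_2 < v_3 < v_4 < v_5 < v_6 < v_7 < v_8 on the vertex set. Then K (dimension 1) consists of the simplices:

  0-simplices (9): [v_0], [v_1], [v_2], [v_3], [v_4], [v_5], [v_6], [v_7], [v_8]
  1-simplices (12): [v_0,v_4], [v_0,v_6], [v_1,v_3], [v_1,v_4], [v_2,v_4], [v_2,v_8], [v_3,v_4], [v_4,v_5], [v_4,v_6], [v_4,v_7], [v_4,v_8], [v_5,v_7]

giving chain groups C_0 ≅ Z^9, C_1 ≅ Z^12.

∂_1: C_1 → C_0 maps an edge to its endpoints' difference, ∂[p,q] = q − p.
As a 9×12 matrix over Z this has rank 8, with invariant factors (1,1,1,1,1,1,1,1).

Now H_k = ker ∂_k / im ∂_{k+1}, so:

  H_0: rank C_0 − rank ∂_1 = 9 − 8 = 1, and the invariant factors of ∂_1 are all 1, so H_0 ≅ Z.
  H_1: rank ker ∂_1 − rank ∂_2 = (12 − 8) − 0 = 4, and there is no ∂_2, so H_1 ≅ Z^4.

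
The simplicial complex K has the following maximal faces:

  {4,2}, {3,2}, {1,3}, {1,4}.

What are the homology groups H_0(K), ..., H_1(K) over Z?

H_0 = Z,  H_1 = Z.

We work with the vertex ordering 1 < 2 < 3 < 4. The simplices of K, each written with vertices in increasing order, are:

  0-simplices (4): [1], [2], [3], [4]
  1-simplices (4): [1,3], [1,4], [2,3], [2,4]

giving chain groups C_0 ≅ Z^4, C_1 ≅ Z^4.

Boundary ∂_1: C_1 → C_0 sends each edge [p,q] (with p < q) to q − p.
The 4×4 boundary matrix has rank 3 and Smith normal form diag(1,1,1).

Now H_k = ker ∂_k / im ∂_{k+1}, so:

  H_0: rank C_0 − rank ∂_1 = 4 − 3 = 1, and the invariant factors of ∂_1 are all 1, so H_0 = Z.
  H_1: rank ker ∂_1 − rank ∂_2 = (4 − 3) − 0 = 1, and there is no ∂_2, so H_1 = Z.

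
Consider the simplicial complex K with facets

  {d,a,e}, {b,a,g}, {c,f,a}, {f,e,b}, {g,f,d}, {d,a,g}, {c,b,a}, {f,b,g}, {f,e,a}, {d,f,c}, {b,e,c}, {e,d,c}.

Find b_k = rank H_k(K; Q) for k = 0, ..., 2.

Take the total order a < b < c < d < e < f < g on the vertex set. Then K (dimension 2) consists of the simplices:

  0-simplices (7): a, b, c, d, e, f, g
  1-simplices (18): ab, ac, ad, ae, af, ag, bc, be, bf, bg, cd, ce, cf, de, df, dg, ef, fg
  2-simplices (12): abc, abg, acf, ade, adg, aef, bce, bef, bfg, cde, cdf, dfg

so the chain groups are C_0 ≅ Z^7, C_1 ≅ Z^18, C_2 ≅ Z^12.

The boundary map ∂_1: C_1 → C_0 sends each edge [p,q] (with p < q) to q − p.
The resulting 7×18 matrix has rank 6, and its Smith normal form has invariant factors (1,1,1,1,1,1).

Boundary ∂_2: C_2 → C_1 sends each 2-simplex [p,q,r] to [q,r] − [p,r] + [p,q]. For instance
  ∂abc = bc − ac + ab,
  ∂adg = dg − ag + ad.
The 18×12 boundary matrix has rank 12 and Smith normal form diag(1,1,1,1,1,1,1,1,1,1,1,2).

From H_k ≅ ker(∂_k) / im(∂_{k+1}) we obtain:

  H_0: rank C_0 − rank ∂_1 = 7 − 6 = 1, and the invariant factors of ∂_1 are all 1, so H_0 = Z.
  H_1: rank ker ∂_1 − rank ∂_2 = (18 − 6) − 12 = 0, and ∂_2 has invariant factor 2 > 1, so H_1 = Z/2Z.
  H_2: rank ker ∂_2 − rank ∂_3 = (12 − 12) − 0 = 0, and there is no ∂_3, so H_2 = 0.

(K is a triangulation of the real projective plane RP^2.)

Hence the Betti numbers are b_0 = 1, b_1 = 0, b_2 = 0.

b_0 = 1, b_1 = 0, b_2 = 0.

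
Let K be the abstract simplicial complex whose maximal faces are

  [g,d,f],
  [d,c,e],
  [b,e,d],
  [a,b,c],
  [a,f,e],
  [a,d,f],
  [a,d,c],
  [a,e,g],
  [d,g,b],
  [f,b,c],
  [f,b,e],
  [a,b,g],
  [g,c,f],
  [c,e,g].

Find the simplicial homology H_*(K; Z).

Order the vertices as a < b < c < d < e < f < g. Listing each simplex with vertices in this order, K has dimension 2 with simplices:

  0-simplices (7): a, b, c, d, e, f, g
  1-simplices (21): ab, ac, ad, ae, af, ag, bc, bd, be, bf, bg, cd, ce, cf, cg, de, df, dg, ef, eg, fg
  2-simplices (14): abc, abg, acd, adf, aef, aeg, bcf, bde, bdg, bef, cde, ceg, cfg, dfg

giving chain groups C_0 ≅ Z^7, C_1 ≅ Z^21, C_2 ≅ Z^14.

Boundary ∂_1: C_1 → C_0 maps an edge to its endpoints' difference, ∂[p,q] = q − p.
As a 7×21 matrix over Z this has rank 6, with invariant factors (1,1,1,1,1,1).

The boundary map ∂_2: C_2 → C_1 acts by ∂[p,q,r] = [q,r] − [p,r] + [p,q]. For instance
  ∂aeg = eg − ag + ae,
  ∂abg = bg − ag + ab.
This gives a 21×14 integer matrix of rank 13; reducing to Smith normal form yields diagonal entries (1,1,1,1,1,1,1,1,1,1,1,1,1).

Computing H_k = (kernel of ∂_k) / (image of ∂_{k+1}):

  H_0: rank C_0 − rank ∂_1 = 7 − 6 = 1, and the invariant factors of ∂_1 are all 1, so H_0 ≅ Z.
  H_1: rank ker ∂_1 − rank ∂_2 = (21 − 6) − 13 = 2, and the invariant factors of ∂_2 are all 1, so H_1 ≅ Z^2.
  H_2: rank ker ∂_2 − rank ∂_3 = (14 − 13) − 0 = 1, and there is no ∂_3, so H_2 ≅ Z.

(K is a triangulation of the torus T^2.)

H_0 = Z,  H_1 = Z^2,  H_2 = Z.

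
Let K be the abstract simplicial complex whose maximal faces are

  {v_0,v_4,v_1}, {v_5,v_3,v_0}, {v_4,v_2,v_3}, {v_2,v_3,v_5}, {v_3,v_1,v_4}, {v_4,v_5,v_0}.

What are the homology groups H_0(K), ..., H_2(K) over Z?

H_0 = Z,  H_1 = Z,  H_2 = 0.

We work with the vertex ordering v_0 < v_1 < v_2 < v_3 < v_4 < v_5. The simplices of K, each written with vertices in increasing order, are:

  0-simplices (6): [v_0], [v_1], [v_2], [v_3], [v_4], [v_5]
  1-simplices (12): [v_0,v_1], [v_0,v_3], [v_0,v_4], [v_0,v_5], [v_1,v_3], [v_1,v_4], [v_2,v_3], [v_2,v_4], [v_2,v_5], [v_3,v_4], [v_3,v_5], [v_4,v_5]
  2-simplices (6): [v_0,v_1,v_4], [v_0,v_3,v_5], [v_0,v_4,v_5], [v_1,v_3,v_4], [v_2,v_3,v_4], [v_2,v_3,v_5]

so the chain groups are C_0 ≅ Z^6, C_1 ≅ Z^12, C_2 ≅ Z^6.

Boundary ∂_1: C_1 → C_0 is given by ∂[p,q] = [q] − [p].
The resulting 6×12 matrix has rank 5, and its Smith normal form has invariant factors (1,1,1,1,1).

∂_2: C_2 → C_1 sends each 2-simplex [p,q,r] to [q,r] − [p,r] + [p,q]. For instance
  ∂[v_0,v_3,v_5] = [v_3,v_5] − [v_0,v_5] + [v_0,v_3],
  ∂[v_1,v_3,v_4] = [v_3,v_4] − [v_1,v_4] + [v_1,v_3].
This gives a 12×6 integer matrix of rank 6; reducing to Smith normal form yields diagonal entries (1,1,1,1,1,1).

Now H_k = ker ∂_k / im ∂_{k+1}, so:

  H_0: rank C_0 − rank ∂_1 = 6 − 5 = 1, and the invariant factors of ∂_1 are all 1, so H_0 ≅ Z.
  H_1: rank ker ∂_1 − rank ∂_2 = (12 − 5) − 6 = 1, and the invariant factors of ∂_2 are all 1, so H_1 ≅ Z.
  H_2: rank ker ∂_2 − rank ∂_3 = (6 − 6) − 0 = 0, and there is no ∂_3, so H_2 ≅ 0.

As a check, the Euler characteristic is 6 − 12 + 6 = 0, which agrees with 1 − 1 + 0 = 0.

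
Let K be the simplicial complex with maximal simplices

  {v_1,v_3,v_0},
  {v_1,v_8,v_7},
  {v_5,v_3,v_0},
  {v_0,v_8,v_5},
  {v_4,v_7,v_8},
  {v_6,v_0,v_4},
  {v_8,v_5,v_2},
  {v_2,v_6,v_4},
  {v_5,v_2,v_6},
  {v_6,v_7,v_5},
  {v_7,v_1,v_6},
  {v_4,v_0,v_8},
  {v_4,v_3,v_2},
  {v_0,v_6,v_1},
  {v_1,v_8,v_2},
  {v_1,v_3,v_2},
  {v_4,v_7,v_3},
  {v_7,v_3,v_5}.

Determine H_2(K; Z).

H_2 ≅ Z.

Order the vertices as v_0 < v_1 < v_2 < v_3 < v_4 < v_5 < v_6 < v_7 < v_8. Listing each simplex with vertices in this order, K has dimension 2 with simplices:

  0-simplices (9): [v_0], [v_1], [v_2], [v_3], [v_4], [v_5], [v_6], [v_7], [v_8]
  1-simplices (27): (27 of them)
  2-simplices (18): (18 of them)

so the chain groups are C_0 ≅ Z^9, C_1 ≅ Z^27, C_2 ≅ Z^18.

∂_1: C_1 → C_0 sends each edge [p,q] (with p < q) to q − p. For instance
  ∂[v_2,v_3] = [v_3] − [v_2].
This gives a 9×27 integer matrix of rank 8; reducing to Smith normal form yields diagonal entries (1,1,1,1,1,1,1,1).

The boundary map ∂_2: C_2 → C_1 acts by ∂[p,q,r] = [q,r] − [p,r] + [p,q]. For instance
  ∂[v_5,v_6,v_7] = [v_6,v_7] − [v_5,v_7] + [v_5,v_6],
  ∂[v_1,v_2,v_3] = [v_2,v_3] − [v_1,v_3] + [v_1,v_2].
The 27×18 boundary matrix has rank 17 and Smith normal form diag(1,1,1,1,1,1,1,1,1,1,1,1,1,1,1,1,1).

From H_k ≅ ker(∂_k) / im(∂_{k+1}) we obtain:

  H_2: rank ker ∂_2 − rank ∂_3 = (18 − 17) − 0 = 1, and there is no ∂_3, so H_2 = Z.

(K is a triangulation of the torus T^2.)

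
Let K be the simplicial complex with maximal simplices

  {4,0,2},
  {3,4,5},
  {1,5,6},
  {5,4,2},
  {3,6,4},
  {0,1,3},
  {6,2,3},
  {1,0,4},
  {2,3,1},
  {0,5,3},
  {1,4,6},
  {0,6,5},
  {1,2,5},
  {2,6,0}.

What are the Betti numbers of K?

b_0 = 1, b_1 = 2, b_2 = 1.

Fix the vertex order 0 < 1 < 2 < 3 < 4 < 5 < 6 and write every simplex with vertices in increasing order. Then dim K = 2 and the simplices of K are:

  0-simplices (7): [0], [1], [2], [3], [4], [5], [6]
  1-simplices (21): [0,1], [0,2], [0,3], [0,4], [0,5], [0,6], [1,2], [1,3], [1,4], [1,5], [1,6], [2,3], [2,4], [2,5], [2,6], [3,4], [3,5], [3,6], [4,5], [4,6], [5,6]
  2-simplices (14): [0,1,3], [0,1,4], [0,2,4], [0,2,6], [0,3,5], [0,5,6], [1,2,3], [1,2,5], [1,4,6], [1,5,6], [2,3,6], [2,4,5], [3,4,5], [3,4,6]

Hence C_0 ≅ Z^7, C_1 ≅ Z^21, C_2 ≅ Z^14.

∂_1: C_1 → C_0 sends each edge [p,q] (with p < q) to q − p. For instance
  ∂[3,6] = [6] − [3].
This gives a 7×21 integer matrix of rank 6; reducing to Smith normal form yields diagonal entries (1,1,1,1,1,1).

The boundary map ∂_2: C_2 → C_1 acts by ∂[p,q,r] = [q,r] − [p,r] + [p,q]. For instance
  ∂[3,4,6] = [4,6] − [3,6] + [3,4],
  ∂[0,1,4] = [1,4] − [0,4] + [0,1].
As a 21×14 matrix over Z this has rank 13, with invariant factors (1,1,1,1,1,1,1,1,1,1,1,1,1).

Now H_k = ker ∂_k / im ∂_{k+1}, so:

  H_0: rank C_0 − rank ∂_1 = 7 − 6 = 1, and the invariant factors of ∂_1 are all 1, so H_0 ≅ Z.
  H_1: rank ker ∂_1 − rank ∂_2 = (21 − 6) − 13 = 2, and the invariant factors of ∂_2 are all 1, so H_1 ≅ Z^2.
  H_2: rank ker ∂_2 − rank ∂_3 = (14 − 13) − 0 = 1, and there is no ∂_3, so H_2 ≅ Z.

As a check, the Euler characteristic is 7 − 21 + 14 = 0, which agrees with 1 − 2 + 1 = 0.

Hence the Betti numbers are b_0 = 1, b_1 = 2, b_2 = 1.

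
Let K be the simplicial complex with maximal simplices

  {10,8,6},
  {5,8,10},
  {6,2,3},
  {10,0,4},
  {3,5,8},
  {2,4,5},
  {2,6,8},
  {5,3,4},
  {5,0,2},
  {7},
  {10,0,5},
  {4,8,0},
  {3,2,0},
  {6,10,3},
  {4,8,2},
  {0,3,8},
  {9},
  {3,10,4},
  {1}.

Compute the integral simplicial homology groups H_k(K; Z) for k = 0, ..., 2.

Take the total order 0 < 1 < 2 < 3 < 4 < 5 < 6 < 7 < 8 < 9 < 10 on the vertex set. Then K (dimension 2) consists of the simplices:

  0-simplices (11): [0], [1], [2], [3], [4], [5], [6], [7], [8], [9], [10]
  1-simplices (24): (24 of them)
  2-simplices (16): [0,2,3], [0,2,5], [0,3,8], [0,4,8], [0,4,10], [0,5,10], [2,3,6], [2,4,5], [2,4,8], [2,6,8], [3,4,5], [3,4,10], [3,5,8], [3,6,10], [5,8,10], [6,8,10]

Hence C_0 ≅ Z^11, C_1 ≅ Z^24, C_2 ≅ Z^16.

Boundary ∂_1: C_1 → C_0 is given by ∂[p,q] = [q] − [p]. For instance
  ∂[0,5] = [5] − [0].
This gives a 11×24 integer matrix of rank 7; reducing to Smith normal form yields diagonal entries (1,1,1,1,1,1,1).

Boundary ∂_2: C_2 → C_1 acts by ∂[p,q,r] = [q,r] − [p,r] + [p,q]. For instance
  ∂[0,4,10] = [4,10] − [0,10] + [0,4],
  ∂[3,6,10] = [6,10] − [3,10] + [3,6].
As a 24×16 matrix over Z this has rank 15, with invariant factors (1,1,1,1,1,1,1,1,1,1,1,1,1,1,1).

Now H_k = ker ∂_k / im ∂_{k+1}, so:

  H_0: rank C_0 − rank ∂_1 = 11 − 7 = 4, and the invariant factors of ∂_1 are all 1, so H_0 = Z^4.
  H_1: rank ker ∂_1 − rank ∂_2 = (24 − 7) − 15 = 2, and the invariant factors of ∂_2 are all 1, so H_1 = Z^2.
  H_2: rank ker ∂_2 − rank ∂_3 = (16 − 15) − 0 = 1, and there is no ∂_3, so H_2 = Z.

(K is a triangulation of the disjoint union of a set of 3 points and the torus T^2.)

H_0 = Z^4,  H_1 = Z^2,  H_2 = Z.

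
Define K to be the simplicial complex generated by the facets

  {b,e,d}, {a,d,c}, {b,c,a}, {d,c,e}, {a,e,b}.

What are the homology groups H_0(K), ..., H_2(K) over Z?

H_0 ≅ Z,  H_1 ≅ Z,  H_2 = 0.

We work with the vertex ordering a < b < c < d < e. The simplices of K, each written with vertices in increasing order, are:

  0-simplices (5): a, b, c, d, e
  1-simplices (10): ab, ac, ad, ae, bc, bd, be, cd, ce, de
  2-simplices (5): abc, abe, acd, bde, cde

giving chain groups C_0 ≅ Z^5, C_1 ≅ Z^10, C_2 ≅ Z^5.

Boundary ∂_1: C_1 → C_0 sends each edge [p,q] (with p < q) to q − p.
The 5×10 boundary matrix has rank 4 and Smith normal form diag(1,1,1,1).

Boundary ∂_2: C_2 → C_1 maps a triangle to the signed sum of its edges. For instance
  ∂bde = de − be + bd,
  ∂abc = bc − ac + ab.
The 10×5 boundary matrix has rank 5 and Smith normal form diag(1,1,1,1,1).

From H_k ≅ ker(∂_k) / im(∂_{k+1}) we obtain:

  H_0: rank C_0 − rank ∂_1 = 5 − 4 = 1, and the invariant factors of ∂_1 are all 1, so H_0 ≅ Z.
  H_1: rank ker ∂_1 − rank ∂_2 = (10 − 4) − 5 = 1, and the invariant factors of ∂_2 are all 1, so H_1 ≅ Z.
  H_2: rank ker ∂_2 − rank ∂_3 = (5 − 5) − 0 = 0, and there is no ∂_3, so H_2 ≅ 0.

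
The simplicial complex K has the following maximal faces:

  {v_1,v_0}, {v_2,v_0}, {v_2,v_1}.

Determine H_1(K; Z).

Fix the vertex order v_0 < v_1 < v_2 and write every simplex with vertices in increasing order. Then dim K = 1 and the simplices of K are:

  0-simplices (3): [v_0], [v_1], [v_2]
  1-simplices (3): [v_0,v_1], [v_0,v_2], [v_1,v_2]

giving chain groups C_0 ≅ Z^3, C_1 ≅ Z^3.

∂_1: C_1 → C_0 is given by ∂[p,q] = [q] − [p]. For instance
  ∂[v_1,v_2] = [v_2] − [v_1].
As a 3×3 matrix over Z this has rank 2, with invariant factors (1,1).

From H_k ≅ ker(∂_k) / im(∂_{k+1}) we obtain:

  H_1: rank ker ∂_1 − rank ∂_2 = (3 − 2) − 0 = 1, and there is no ∂_2, so H_1 = Z.

H_1 ≅ Z.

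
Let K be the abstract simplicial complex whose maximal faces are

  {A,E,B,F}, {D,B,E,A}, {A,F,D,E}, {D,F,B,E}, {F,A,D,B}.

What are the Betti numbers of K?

Order the vertices as A < B < D < E < F. Listing each simplex with vertices in this order, K has dimension 3 with simplices:

  0-simplices (5): A, B, D, E, F
  1-simplices (10): AB, AD, AE, AF, BD, BE, BF, DE, DF, EF
  2-simplices (10): ABD, ABE, ABF, ADE, ADF, AEF, BDE, BDF, BEF, DEF
  3-simplices (5): ABDE, ABDF, ABEF, ADEF, BDEF

so the chain groups are C_0 ≅ Z^5, C_1 ≅ Z^10, C_2 ≅ Z^10, C_3 ≅ Z^5.

The boundary map ∂_1: C_1 → C_0 is given by ∂[p,q] = [q] − [p]. For instance
  ∂BD = D − B.
This gives a 5×10 integer matrix of rank 4; reducing to Smith normal form yields diagonal entries (1,1,1,1).

Boundary ∂_2: C_2 → C_1 maps a triangle to the signed sum of its edges. For instance
  ∂DEF = EF − DF + DE,
  ∂BDE = DE − BE + BD.
The 10×10 boundary matrix has rank 6 and Smith normal form diag(1,1,1,1,1,1).

The boundary map ∂_3: C_3 → C_2 sends each 3-simplex σ to the alternating sum Σ_i (−1)^i (σ with its i-th vertex removed). For instance
  ∂ABDF = BDF − ADF + ABF − ABD,
  ∂BDEF = DEF − BEF + BDF − BDE.
As a 10×5 matrix over Z this has rank 4, with invariant factors (1,1,1,1).

Now H_k = ker ∂_k / im ∂_{k+1}, so:

  H_0: rank C_0 − rank ∂_1 = 5 − 4 = 1, and the invariant factors of ∂_1 are all 1, so H_0 ≅ Z.
  H_1: rank ker ∂_1 − rank ∂_2 = (10 − 4) − 6 = 0, and the invariant factors of ∂_2 are all 1, so H_1 ≅ 0.
  H_2: rank ker ∂_2 − rank ∂_3 = (10 − 6) − 4 = 0, and the invariant factors of ∂_3 are all 1, so H_2 ≅ 0.
  H_3: rank ker ∂_3 − rank ∂_4 = (5 − 4) − 0 = 1, and there is no ∂_4, so H_3 ≅ Z.

Hence the Betti numbers are b_0 = 1, b_1 = 0, b_2 = 0, b_3 = 1.

b_0 = 1, b_1 = 0, b_2 = 0, b_3 = 1.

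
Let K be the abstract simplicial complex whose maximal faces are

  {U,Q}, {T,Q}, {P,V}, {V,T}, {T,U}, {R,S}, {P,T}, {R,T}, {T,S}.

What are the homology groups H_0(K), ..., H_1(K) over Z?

We work with the vertex ordering P < Q < R < S < T < U < V. The simplices of K, each written with vertices in increasing order, are:

  0-simplices (7): P, Q, R, S, T, U, V
  1-simplices (9): PT, PV, QT, QU, RS, RT, ST, TU, TV

Hence C_0 ≅ Z^7, C_1 ≅ Z^9.

∂_1: C_1 → C_0 maps an edge to its endpoints' difference, ∂[p,q] = q − p.
The 7×9 boundary matrix has rank 6 and Smith normal form diag(1,1,1,1,1,1).

From H_k ≅ ker(∂_k) / im(∂_{k+1}) we obtain:

  H_0: rank C_0 − rank ∂_1 = 7 − 6 = 1, and the invariant factors of ∂_1 are all 1, so H_0 ≅ Z.
  H_1: rank ker ∂_1 − rank ∂_2 = (9 − 6) − 0 = 3, and there is no ∂_2, so H_1 ≅ Z^3.

(K is a triangulation of a wedge of 3 circles.)

H_0 = Z,  H_1 = Z^3.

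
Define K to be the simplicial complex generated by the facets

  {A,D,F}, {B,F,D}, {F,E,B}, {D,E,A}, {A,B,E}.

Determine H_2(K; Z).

H_2 ≅ 0.

Take the total order A < B < D < E < F on the vertex set. Then K (dimension 2) consists of the simplices:

  0-simplices (5): A, B, D, E, F
  1-simplices (10): AB, AD, AE, AF, BD, BE, BF, DE, DF, EF
  2-simplices (5): ABE, ADE, ADF, BDF, BEF

giving chain groups C_0 ≅ Z^5, C_1 ≅ Z^10, C_2 ≅ Z^5.

Boundary ∂_1: C_1 → C_0 sends each edge [p,q] (with p < q) to q − p. For instance
  ∂AE = E − A.
The resulting 5×10 matrix has rank 4, and its Smith normal form has invariant factors (1,1,1,1).

∂_2: C_2 → C_1 maps a triangle to the signed sum of its edges. For instance
  ∂ABE = BE − AE + AB,
  ∂ADF = DF − AF + AD.
This gives a 10×5 integer matrix of rank 5; reducing to Smith normal form yields diagonal entries (1,1,1,1,1).

Computing H_k = (kernel of ∂_k) / (image of ∂_{k+1}):

  H_2: rank ker ∂_2 − rank ∂_3 = (5 − 5) − 0 = 0, and there is no ∂_3, so H_2 = 0.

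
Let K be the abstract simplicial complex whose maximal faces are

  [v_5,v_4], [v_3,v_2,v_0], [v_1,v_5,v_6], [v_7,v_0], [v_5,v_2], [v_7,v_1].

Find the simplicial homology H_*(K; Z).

Take the total order v_0 < v_1 < v_2 < v_3 < v_4 < v_5 < v_6 < v_7 on the vertex set. Then K (dimension 2) consists of the simplices:

  0-simplices (8): [v_0], [v_1], [v_2], [v_3], [v_4], [v_5], [v_6], [v_7]
  1-simplices (10): [v_0,v_2], [v_0,v_3], [v_0,v_7], [v_1,v_5], [v_1,v_6], [v_1,v_7], [v_2,v_3], [v_2,v_5], [v_4,v_5], [v_5,v_6]
  2-simplices (2): [v_0,v_2,v_3], [v_1,v_5,v_6]

Hence C_0 ≅ Z^8, C_1 ≅ Z^10, C_2 ≅ Z^2.

Boundary ∂_1: C_1 → C_0 is given by ∂[p,q] = [q] − [p].
The 8×10 boundary matrix has rank 7 and Smith normal form diag(1,1,1,1,1,1,1).

Boundary ∂_2: C_2 → C_1 acts by ∂[p,q,r] = [q,r] − [p,r] + [p,q]. For instance
  ∂[v_0,v_2,v_3] = [v_2,v_3] − [v_0,v_3] + [v_0,v_2],
  ∂[v_1,v_5,v_6] = [v_5,v_6] − [v_1,v_6] + [v_1,v_5].
As a 10×2 matrix over Z this has rank 2, with invariant factors (1,1).

Reading off H_k = ker ∂_k / im ∂_{k+1}:

  H_0: rank C_0 − rank ∂_1 = 8 − 7 = 1, and the invariant factors of ∂_1 are all 1, so H_0 = Z.
  H_1: rank ker ∂_1 − rank ∂_2 = (10 − 7) − 2 = 1, and the invariant factors of ∂_2 are all 1, so H_1 = Z.
  H_2: rank ker ∂_2 − rank ∂_3 = (2 − 2) − 0 = 0, and there is no ∂_3, so H_2 = 0.

H_0 ≅ Z,  H_1 ≅ Z,  H_2 = 0.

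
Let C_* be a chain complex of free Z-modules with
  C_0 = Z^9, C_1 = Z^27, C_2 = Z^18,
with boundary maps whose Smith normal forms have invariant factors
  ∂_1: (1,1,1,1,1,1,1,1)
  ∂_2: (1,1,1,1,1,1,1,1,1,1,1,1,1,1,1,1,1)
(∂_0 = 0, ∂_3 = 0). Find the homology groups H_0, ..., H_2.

H_0 = Z,  H_1 = Z^2,  H_2 = Z.

H_0: b_0 = 9 − 0 − 8 = 1; torsion from ∂_1 factors > 1: none. So H_0 = Z.
H_1: b_1 = 27 − 8 − 17 = 2; torsion from ∂_2 factors > 1: none. So H_1 = Z^2.
H_2: b_2 = 18 − 17 − 0 = 1; torsion from ∂_3 factors > 1: none. So H_2 = Z.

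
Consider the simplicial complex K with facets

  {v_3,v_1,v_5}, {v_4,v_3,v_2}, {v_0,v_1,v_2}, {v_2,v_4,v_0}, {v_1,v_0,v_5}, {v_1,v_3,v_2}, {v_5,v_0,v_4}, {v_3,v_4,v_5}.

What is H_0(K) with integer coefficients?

H_0 = Z.

Take the total order v_0 < v_1 < v_2 < v_3 < v_4 < v_5 on the vertex set. Then K (dimension 2) consists of the simplices:

  0-simplices (6): [v_0], [v_1], [v_2], [v_3], [v_4], [v_5]
  1-simplices (12): [v_0,v_1], [v_0,v_2], [v_0,v_4], [v_0,v_5], [v_1,v_2], [v_1,v_3], [v_1,v_5], [v_2,v_3], [v_2,v_4], [v_3,v_4], [v_3,v_5], [v_4,v_5]
  2-simplices (8): [v_0,v_1,v_2], [v_0,v_1,v_5], [v_0,v_2,v_4], [v_0,v_4,v_5], [v_1,v_2,v_3], [v_1,v_3,v_5], [v_2,v_3,v_4], [v_3,v_4,v_5]

giving chain groups C_0 ≅ Z^6, C_1 ≅ Z^12, C_2 ≅ Z^8.

Boundary ∂_1: C_1 → C_0 is given by ∂[p,q] = [q] − [p]. For instance
  ∂[v_1,v_5] = [v_5] − [v_1].
The 6×12 boundary matrix has rank 5 and Smith normal form diag(1,1,1,1,1).

Boundary ∂_2: C_2 → C_1 acts by ∂[p,q,r] = [q,r] − [p,r] + [p,q]. For instance
  ∂[v_0,v_2,v_4] = [v_2,v_4] − [v_0,v_4] + [v_0,v_2],
  ∂[v_1,v_3,v_5] = [v_3,v_5] − [v_1,v_5] + [v_1,v_3].
This gives a 12×8 integer matrix of rank 7; reducing to Smith normal form yields diagonal entries (1,1,1,1,1,1,1).

Now H_k = ker ∂_k / im ∂_{k+1}, so:

  H_0: rank C_0 − rank ∂_1 = 6 − 5 = 1, and the invariant factors of ∂_1 are all 1, so H_0 ≅ Z.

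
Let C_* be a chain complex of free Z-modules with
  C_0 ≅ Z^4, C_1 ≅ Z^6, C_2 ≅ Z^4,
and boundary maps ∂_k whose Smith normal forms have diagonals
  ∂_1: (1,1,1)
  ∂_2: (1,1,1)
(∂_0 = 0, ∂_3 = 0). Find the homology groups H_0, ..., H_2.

H_0 ≅ Z,  H_1 = 0,  H_2 ≅ Z.

H_0: b_0 = 4 − 0 − 3 = 1; torsion from ∂_1 factors > 1: none. So H_0 ≅ Z.
H_1: b_1 = 6 − 3 − 3 = 0; torsion from ∂_2 factors > 1: none. So H_1 ≅ 0.
H_2: b_2 = 4 − 3 − 0 = 1; torsion from ∂_3 factors > 1: none. So H_2 ≅ Z.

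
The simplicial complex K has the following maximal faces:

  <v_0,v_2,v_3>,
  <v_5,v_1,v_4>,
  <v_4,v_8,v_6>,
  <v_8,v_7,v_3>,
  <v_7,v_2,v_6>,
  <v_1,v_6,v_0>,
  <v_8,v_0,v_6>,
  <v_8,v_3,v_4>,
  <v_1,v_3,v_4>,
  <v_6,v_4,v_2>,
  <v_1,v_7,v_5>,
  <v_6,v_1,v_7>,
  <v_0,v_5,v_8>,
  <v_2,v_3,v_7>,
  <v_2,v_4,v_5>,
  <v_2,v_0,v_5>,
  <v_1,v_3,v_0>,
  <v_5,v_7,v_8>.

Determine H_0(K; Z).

H_0 = Z.

Order the vertices as v_0 < v_1 < v_2 < v_3 < v_4 < v_5 < v_6 < v_7 < v_8. Listing each simplex with vertices in this order, K has dimension 2 with simplices:

  0-simplices (9): [v_0], [v_1], [v_2], [v_3], [v_4], [v_5], [v_6], [v_7], [v_8]
  1-simplices (27): (27 of them)
  2-simplices (18): (18 of them)

so the chain groups are C_0 ≅ Z^9, C_1 ≅ Z^27, C_2 ≅ Z^18.

∂_1: C_1 → C_0 sends each edge [p,q] (with p < q) to q − p. For instance
  ∂[v_6,v_7] = [v_7] − [v_6].
The 9×27 boundary matrix has rank 8 and Smith normal form diag(1,1,1,1,1,1,1,1).

∂_2: C_2 → C_1 acts by ∂[p,q,r] = [q,r] − [p,r] + [p,q]. For instance
  ∂[v_0,v_5,v_8] = [v_5,v_8] − [v_0,v_8] + [v_0,v_5],
  ∂[v_2,v_4,v_6] = [v_4,v_6] − [v_2,v_6] + [v_2,v_4].
The 27×18 boundary matrix has rank 17 and Smith normal form diag(1,1,1,1,1,1,1,1,1,1,1,1,1,1,1,1,1).

Computing H_k = (kernel of ∂_k) / (image of ∂_{k+1}):

  H_0: rank C_0 − rank ∂_1 = 9 − 8 = 1, and the invariant factors of ∂_1 are all 1, so H_0 ≅ Z.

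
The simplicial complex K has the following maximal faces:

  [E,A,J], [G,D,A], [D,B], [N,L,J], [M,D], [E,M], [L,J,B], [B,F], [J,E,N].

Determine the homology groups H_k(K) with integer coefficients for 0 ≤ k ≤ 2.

Order the vertices as A < B < D < E < F < G < J < L < M < N. Listing each simplex with vertices in this order, K has dimension 2 with simplices:

  0-simplices (10): A, B, D, E, F, G, J, L, M, N
  1-simplices (16): AD, AE, AG, AJ, BD, BF, BJ, BL, DG, DM, EJ, EM, EN, JL, JN, LN
  2-simplices (5): ADG, AEJ, BJL, EJN, JLN

giving chain groups C_0 ≅ Z^10, C_1 ≅ Z^16, C_2 ≅ Z^5.

The boundary map ∂_1: C_1 → C_0 maps an edge to its endpoints' difference, ∂[p,q] = q − p. For instance
  ∂LN = N − L.
The 10×16 boundary matrix has rank 9 and Smith normal form diag(1,1,1,1,1,1,1,1,1).

The boundary map ∂_2: C_2 → C_1 maps a triangle to the signed sum of its edges. For instance
  ∂EJN = JN − EN + EJ,
  ∂ADG = DG − AG + AD.
As a 16×5 matrix over Z this has rank 5, with invariant factors (1,1,1,1,1).

Computing H_k = (kernel of ∂_k) / (image of ∂_{k+1}):

  H_0: rank C_0 − rank ∂_1 = 10 − 9 = 1, and the invariant factors of ∂_1 are all 1, so H_0 = Z.
  H_1: rank ker ∂_1 − rank ∂_2 = (16 − 9) − 5 = 2, and the invariant factors of ∂_2 are all 1, so H_1 = Z^2.
  H_2: rank ker ∂_2 − rank ∂_3 = (5 − 5) − 0 = 0, and there is no ∂_3, so H_2 = 0.

H_0 = Z,  H_1 = Z^2,  H_2 = 0.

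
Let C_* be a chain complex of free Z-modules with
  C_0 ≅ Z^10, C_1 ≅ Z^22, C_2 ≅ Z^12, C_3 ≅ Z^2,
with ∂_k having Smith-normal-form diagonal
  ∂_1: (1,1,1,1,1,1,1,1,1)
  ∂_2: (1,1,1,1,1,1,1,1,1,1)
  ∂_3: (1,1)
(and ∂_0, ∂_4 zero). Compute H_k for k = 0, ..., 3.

H_0: b_0 = 10 − 0 − 9 = 1; torsion from ∂_1 factors > 1: none. So H_0 = Z.
H_1: b_1 = 22 − 9 − 10 = 3; torsion from ∂_2 factors > 1: none. So H_1 = Z^3.
H_2: b_2 = 12 − 10 − 2 = 0; torsion from ∂_3 factors > 1: none. So H_2 = 0.
H_3: b_3 = 2 − 2 − 0 = 0; torsion from ∂_4 factors > 1: none. So H_3 = 0.

H_0 = Z,  H_1 = Z^3,  H_2 = 0,  H_3 = 0.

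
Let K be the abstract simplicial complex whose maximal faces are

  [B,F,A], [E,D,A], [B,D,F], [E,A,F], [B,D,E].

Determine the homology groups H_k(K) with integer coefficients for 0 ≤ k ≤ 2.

Take the total order A < B < D < E < F on the vertex set. Then K (dimension 2) consists of the simplices:

  0-simplices (5): A, B, D, E, F
  1-simplices (10): AB, AD, AE, AF, BD, BE, BF, DE, DF, EF
  2-simplices (5): ABF, ADE, AEF, BDE, BDF

Hence C_0 ≅ Z^5, C_1 ≅ Z^10, C_2 ≅ Z^5.

The boundary map ∂_1: C_1 → C_0 is given by ∂[p,q] = [q] − [p]. For instance
  ∂AB = B − A.
The resulting 5×10 matrix has rank 4, and its Smith normal form has invariant factors (1,1,1,1).

Boundary ∂_2: C_2 → C_1 sends each 2-simplex [p,q,r] to [q,r] − [p,r] + [p,q]. For instance
  ∂ADE = DE − AE + AD,
  ∂BDE = DE − BE + BD.
This gives a 10×5 integer matrix of rank 5; reducing to Smith normal form yields diagonal entries (1,1,1,1,1).

Now H_k = ker ∂_k / im ∂_{k+1}, so:

  H_0: rank C_0 − rank ∂_1 = 5 − 4 = 1, and the invariant factors of ∂_1 are all 1, so H_0 ≅ Z.
  H_1: rank ker ∂_1 − rank ∂_2 = (10 − 4) − 5 = 1, and the invariant factors of ∂_2 are all 1, so H_1 ≅ Z.
  H_2: rank ker ∂_2 − rank ∂_3 = (5 − 5) − 0 = 0, and there is no ∂_3, so H_2 ≅ 0.

H_0 = Z,  H_1 = Z,  H_2 = 0.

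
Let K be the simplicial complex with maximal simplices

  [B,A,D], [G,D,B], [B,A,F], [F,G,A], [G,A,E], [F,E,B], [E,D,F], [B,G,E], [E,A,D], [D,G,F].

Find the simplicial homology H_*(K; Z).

K has 6 vertices, 15 edges, 10 triangles.
rank ∂_0 = 0, rank ∂_1 = 5 ⇒ b_0 = 6 − 0 − 5 = 1; all invariant factors of ∂_1 are 1 so no torsion. So H_0 ≅ Z.
rank ∂_1 = 5, rank ∂_2 = 10 ⇒ b_1 = 15 − 5 − 10 = 0; ∂_2 has invariant factor(s) [2] giving torsion. So H_1 ≅ Z/2.
rank ∂_2 = 10, rank ∂_3 = 0 ⇒ b_2 = 10 − 10 − 0 = 0. So H_2 ≅ 0.

H_0 ≅ Z,  H_1 ≅ Z/2,  H_2 = 0.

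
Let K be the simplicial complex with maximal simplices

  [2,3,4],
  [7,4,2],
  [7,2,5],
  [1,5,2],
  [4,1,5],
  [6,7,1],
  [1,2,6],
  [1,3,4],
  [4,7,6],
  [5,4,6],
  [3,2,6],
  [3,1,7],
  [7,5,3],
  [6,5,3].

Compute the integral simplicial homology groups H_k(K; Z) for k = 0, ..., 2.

Order the vertices as 1 < 2 < 3 < 4 < 5 < 6 < 7. Listing each simplex with vertices in this order, K has dimension 2 with simplices:

  0-simplices (7): [1], [2], [3], [4], [5], [6], [7]
  1-simplices (21): [1,2], [1,3], [1,4], [1,5], [1,6], [1,7], [2,3], [2,4], [2,5], [2,6], [2,7], [3,4], [3,5], [3,6], [3,7], [4,5], [4,6], [4,7], [5,6], [5,7], [6,7]
  2-simplices (14): [1,2,5], [1,2,6], [1,3,4], [1,3,7], [1,4,5], [1,6,7], [2,3,4], [2,3,6], [2,4,7], [2,5,7], [3,5,6], [3,5,7], [4,5,6], [4,6,7]

Hence C_0 ≅ Z^7, C_1 ≅ Z^21, C_2 ≅ Z^14.

Boundary ∂_1: C_1 → C_0 maps an edge to its endpoints' difference, ∂[p,q] = q − p.
This gives a 7×21 integer matrix of rank 6; reducing to Smith normal form yields diagonal entries (1,1,1,1,1,1).

∂_2: C_2 → C_1 acts by ∂[p,q,r] = [q,r] − [p,r] + [p,q]. For instance
  ∂[1,2,6] = [2,6] − [1,6] + [1,2],
  ∂[2,3,4] = [3,4] − [2,4] + [2,3].
The 21×14 boundary matrix has rank 13 and Smith normal form diag(1,1,1,1,1,1,1,1,1,1,1,1,1).

From H_k ≅ ker(∂_k) / im(∂_{k+1}) we obtain:

  H_0: rank C_0 − rank ∂_1 = 7 − 6 = 1, and the invariant factors of ∂_1 are all 1, so H_0 ≅ Z.
  H_1: rank ker ∂_1 − rank ∂_2 = (21 − 6) − 13 = 2, and the invariant factors of ∂_2 are all 1, so H_1 ≅ Z^2.
  H_2: rank ker ∂_2 − rank ∂_3 = (14 − 13) − 0 = 1, and there is no ∂_3, so H_2 ≅ Z.

(K is a triangulation of the torus T^2.)

H_0 ≅ Z,  H_1 ≅ Z^2,  H_2 ≅ Z.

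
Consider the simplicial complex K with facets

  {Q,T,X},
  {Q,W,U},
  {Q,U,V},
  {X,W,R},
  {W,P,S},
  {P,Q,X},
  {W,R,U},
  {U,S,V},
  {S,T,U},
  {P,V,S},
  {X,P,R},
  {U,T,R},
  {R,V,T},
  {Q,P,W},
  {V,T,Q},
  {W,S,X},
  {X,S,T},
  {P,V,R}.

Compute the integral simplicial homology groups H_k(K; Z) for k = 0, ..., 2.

H_0 ≅ Z,  H_1 ≅ Z ⊕ Z/2,  H_2 = 0.

Take the total order P < Q < R < S < T < U < V < W < X on the vertex set. Then K (dimension 2) consists of the simplices:

  0-simplices (9): P, Q, R, S, T, U, V, W, X
  1-simplices (27): PQ, PR, PS, PV, PW, PX, QT, QU, QV, QW, QX, RT, RU, RV, RW, RX, ST, SU, SV, SW, SX, TU, TV, TX, UV, UW, WX
  2-simplices (18): PQW, PQX, PRV, PRX, PSV, PSW, QTV, QTX, QUV, QUW, RTU, RTV, RUW, RWX, STU, STX, SUV, SWX

so the chain groups are C_0 ≅ Z^9, C_1 ≅ Z^27, C_2 ≅ Z^18.

The boundary map ∂_1: C_1 → C_0 sends each edge [p,q] (with p < q) to q − p. For instance
  ∂RX = X − R.
The resulting 9×27 matrix has rank 8, and its Smith normal form has invariant factors (1,1,1,1,1,1,1,1).

Boundary ∂_2: C_2 → C_1 maps a triangle to the signed sum of its edges. For instance
  ∂SUV = UV − SV + SU,
  ∂QTX = TX − QX + QT.
This gives a 27×18 integer matrix of rank 18; reducing to Smith normal form yields diagonal entries (1,1,1,1,1,1,1,1,1,1,1,1,1,1,1,1,1,2).

Reading off H_k = ker ∂_k / im ∂_{k+1}:

  H_0: rank C_0 − rank ∂_1 = 9 − 8 = 1, and the invariant factors of ∂_1 are all 1, so H_0 = Z.
  H_1: rank ker ∂_1 − rank ∂_2 = (27 − 8) − 18 = 1, and ∂_2 has invariant factor 2 > 1, so H_1 = Z ⊕ Z/2.
  H_2: rank ker ∂_2 − rank ∂_3 = (18 − 18) − 0 = 0, and there is no ∂_3, so H_2 = 0.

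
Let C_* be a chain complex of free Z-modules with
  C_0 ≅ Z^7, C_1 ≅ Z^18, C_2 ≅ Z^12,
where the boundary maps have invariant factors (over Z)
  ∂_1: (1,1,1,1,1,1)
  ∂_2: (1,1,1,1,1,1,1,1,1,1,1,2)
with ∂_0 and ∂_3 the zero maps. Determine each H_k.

H_0: b_0 = 7 − 0 − 6 = 1; torsion from ∂_1 factors > 1: none. So H_0 = Z.
H_1: b_1 = 18 − 6 − 12 = 0; torsion from ∂_2 factors > 1: [2]. So H_1 = Z/2.
H_2: b_2 = 12 − 12 − 0 = 0; torsion from ∂_3 factors > 1: none. So H_2 = 0.

H_0 = Z,  H_1 = Z/2,  H_2 = 0.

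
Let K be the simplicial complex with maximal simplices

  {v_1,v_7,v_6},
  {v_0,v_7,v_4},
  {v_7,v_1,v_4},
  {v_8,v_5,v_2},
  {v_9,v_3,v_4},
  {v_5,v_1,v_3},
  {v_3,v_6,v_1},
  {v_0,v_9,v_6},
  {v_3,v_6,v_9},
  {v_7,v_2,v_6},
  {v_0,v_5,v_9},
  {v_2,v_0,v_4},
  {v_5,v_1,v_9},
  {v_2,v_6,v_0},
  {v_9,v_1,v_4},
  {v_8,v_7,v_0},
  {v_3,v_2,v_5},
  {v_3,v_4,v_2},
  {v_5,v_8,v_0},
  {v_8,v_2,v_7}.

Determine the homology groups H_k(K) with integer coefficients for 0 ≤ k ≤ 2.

We work with the vertex ordering v_0 < v_1 < v_2 < v_3 < v_4 < v_5 < v_6 < v_7 < v_8 < v_9. The simplices of K, each written with vertices in increasing order, are:

  0-simplices (10): [v_0], [v_1], [v_2], [v_3], [v_4], [v_5], [v_6], [v_7], [v_8], [v_9]
  1-simplices (30): (30 of them)
  2-simplices (20): (20 of them)

giving chain groups C_0 ≅ Z^10, C_1 ≅ Z^30, C_2 ≅ Z^20.

The boundary map ∂_1: C_1 → C_0 maps an edge to its endpoints' difference, ∂[p,q] = q − p. For instance
  ∂[v_6,v_7] = [v_7] − [v_6].
The resulting 10×30 matrix has rank 9, and its Smith normal form has invariant factors (1,1,1,1,1,1,1,1,1).

The boundary map ∂_2: C_2 → C_1 maps a triangle to the signed sum of its edges. For instance
  ∂[v_2,v_6,v_7] = [v_6,v_7] − [v_2,v_7] + [v_2,v_6],
  ∂[v_2,v_3,v_5] = [v_3,v_5] − [v_2,v_5] + [v_2,v_3].
The resulting 30×20 matrix has rank 20, and its Smith normal form has invariant factors (1,1,1,1,1,1,1,1,1,1,1,1,1,1,1,1,1,1,1,2).

Reading off H_k = ker ∂_k / im ∂_{k+1}:

  H_0: rank C_0 − rank ∂_1 = 10 − 9 = 1, and the invariant factors of ∂_1 are all 1, so H_0 = Z.
  H_1: rank ker ∂_1 − rank ∂_2 = (30 − 9) − 20 = 1, and ∂_2 has invariant factor 2 > 1, so H_1 = Z × Z/2.
  H_2: rank ker ∂_2 − rank ∂_3 = (20 − 20) − 0 = 0, and there is no ∂_3, so H_2 = 0.

H_0 ≅ Z,  H_1 ≅ Z × Z/2,  H_2 = 0.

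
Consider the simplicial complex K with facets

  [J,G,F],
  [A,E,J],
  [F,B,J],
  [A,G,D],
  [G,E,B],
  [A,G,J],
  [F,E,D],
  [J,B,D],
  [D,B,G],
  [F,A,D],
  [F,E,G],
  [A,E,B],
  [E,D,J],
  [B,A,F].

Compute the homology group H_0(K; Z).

Order the vertices as A < B < D < E < F < G < J. Listing each simplex with vertices in this order, K has dimension 2 with simplices:

  0-simplices (7): A, B, D, E, F, G, J
  1-simplices (21): AB, AD, AE, AF, AG, AJ, BD, BE, BF, BG, BJ, DE, DF, DG, DJ, EF, EG, EJ, FG, FJ, GJ
  2-simplices (14): ABE, ABF, ADF, ADG, AEJ, AGJ, BDG, BDJ, BEG, BFJ, DEF, DEJ, EFG, FGJ

so the chain groups are C_0 ≅ Z^7, C_1 ≅ Z^21, C_2 ≅ Z^14.

The boundary map ∂_1: C_1 → C_0 is given by ∂[p,q] = [q] − [p]. For instance
  ∂BD = D − B.
The 7×21 boundary matrix has rank 6 and Smith normal form diag(1,1,1,1,1,1).

∂_2: C_2 → C_1 maps a triangle to the signed sum of its edges. For instance
  ∂ABF = BF − AF + AB,
  ∂BEG = EG − BG + BE.
As a 21×14 matrix over Z this has rank 13, with invariant factors (1,1,1,1,1,1,1,1,1,1,1,1,1).

From H_k ≅ ker(∂_k) / im(∂_{k+1}) we obtain:

  H_0: rank C_0 − rank ∂_1 = 7 − 6 = 1, and the invariant factors of ∂_1 are all 1, so H_0 = Z.

H_0 = Z.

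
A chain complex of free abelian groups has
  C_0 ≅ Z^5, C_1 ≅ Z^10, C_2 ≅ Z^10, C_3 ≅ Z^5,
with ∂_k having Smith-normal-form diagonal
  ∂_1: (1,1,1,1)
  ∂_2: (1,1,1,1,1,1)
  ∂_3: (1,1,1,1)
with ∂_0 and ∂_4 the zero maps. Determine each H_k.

H_0: b_0 = 5 − 0 − 4 = 1; torsion from ∂_1 factors > 1: none. So H_0 = Z.
H_1: b_1 = 10 − 4 − 6 = 0; torsion from ∂_2 factors > 1: none. So H_1 = 0.
H_2: b_2 = 10 − 6 − 4 = 0; torsion from ∂_3 factors > 1: none. So H_2 = 0.
H_3: b_3 = 5 − 4 − 0 = 1; torsion from ∂_4 factors > 1: none. So H_3 = Z.

H_0 = Z,  H_1 = 0,  H_2 = 0,  H_3 = Z.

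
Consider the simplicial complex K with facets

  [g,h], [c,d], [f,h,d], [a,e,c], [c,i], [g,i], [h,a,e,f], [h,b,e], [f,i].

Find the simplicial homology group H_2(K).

K has 9 vertices, 17 edges, 7 triangles, 1 3-simplex.
rank ∂_2 = 6, rank ∂_3 = 1 ⇒ b_2 = 7 − 6 − 1 = 0; all invariant factors of ∂_3 are 1 so no torsion. So H_2 ≅ 0.

H_2 = 0.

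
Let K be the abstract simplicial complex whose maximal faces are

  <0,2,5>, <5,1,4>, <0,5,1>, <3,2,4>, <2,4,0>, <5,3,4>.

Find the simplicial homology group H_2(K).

H_2 = 0.

Order the vertices as 0 < 1 < 2 < 3 < 4 < 5. Listing each simplex with vertices in this order, K has dimension 2 with simplices:

  0-simplices (6): [0], [1], [2], [3], [4], [5]
  1-simplices (12): [0,1], [0,2], [0,4], [0,5], [1,4], [1,5], [2,3], [2,4], [2,5], [3,4], [3,5], [4,5]
  2-simplices (6): [0,1,5], [0,2,4], [0,2,5], [1,4,5], [2,3,4], [3,4,5]

giving chain groups C_0 ≅ Z^6, C_1 ≅ Z^12, C_2 ≅ Z^6.

The boundary map ∂_1: C_1 → C_0 maps an edge to its endpoints' difference, ∂[p,q] = q − p.
The 6×12 boundary matrix has rank 5 and Smith normal form diag(1,1,1,1,1).

∂_2: C_2 → C_1 acts by ∂[p,q,r] = [q,r] − [p,r] + [p,q]. For instance
  ∂[0,1,5] = [1,5] − [0,5] + [0,1],
  ∂[1,4,5] = [4,5] − [1,5] + [1,4].
As a 12×6 matrix over Z this has rank 6, with invariant factors (1,1,1,1,1,1).

Computing H_k = (kernel of ∂_k) / (image of ∂_{k+1}):

  H_2: rank ker ∂_2 − rank ∂_3 = (6 − 6) − 0 = 0, and there is no ∂_3, so H_2 = 0.

(K is a triangulation of the cylinder S^1 x I.)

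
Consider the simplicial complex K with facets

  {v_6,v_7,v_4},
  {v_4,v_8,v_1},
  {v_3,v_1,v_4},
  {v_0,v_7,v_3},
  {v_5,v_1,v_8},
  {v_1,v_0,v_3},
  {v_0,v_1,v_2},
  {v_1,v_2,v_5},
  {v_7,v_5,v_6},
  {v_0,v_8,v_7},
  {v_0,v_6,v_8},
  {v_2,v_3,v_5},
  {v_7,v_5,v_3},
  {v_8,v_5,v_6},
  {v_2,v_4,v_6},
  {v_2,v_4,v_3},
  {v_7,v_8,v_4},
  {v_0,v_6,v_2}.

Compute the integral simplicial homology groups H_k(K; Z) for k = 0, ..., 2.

Fix the vertex order v_0 < v_1 < v_2 < v_3 < v_4 < v_5 < v_6 < v_7 < v_8 and write every simplex with vertices in increasing order. Then dim K = 2 and the simplices of K are:

  0-simplices (9): [v_0], [v_1], [v_2], [v_3], [v_4], [v_5], [v_6], [v_7], [v_8]
  1-simplices (27): (27 of them)
  2-simplices (18): (18 of them)

giving chain groups C_0 ≅ Z^9, C_1 ≅ Z^27, C_2 ≅ Z^18.

The boundary map ∂_1: C_1 → C_0 maps an edge to its endpoints' difference, ∂[p,q] = q − p. For instance
  ∂[v_3,v_7] = [v_7] − [v_3].
The 9×27 boundary matrix has rank 8 and Smith normal form diag(1,1,1,1,1,1,1,1).

Boundary ∂_2: C_2 → C_1 maps a triangle to the signed sum of its edges. For instance
  ∂[v_1,v_2,v_5] = [v_2,v_5] − [v_1,v_5] + [v_1,v_2],
  ∂[v_0,v_2,v_6] = [v_2,v_6] − [v_0,v_6] + [v_0,v_2].
As a 27×18 matrix over Z this has rank 18, with invariant factors (1,1,1,1,1,1,1,1,1,1,1,1,1,1,1,1,1,2).

Reading off H_k = ker ∂_k / im ∂_{k+1}:

  H_0: rank C_0 − rank ∂_1 = 9 − 8 = 1, and the invariant factors of ∂_1 are all 1, so H_0 ≅ Z.
  H_1: rank ker ∂_1 − rank ∂_2 = (27 − 8) − 18 = 1, and ∂_2 has invariant factor 2 > 1, so H_1 ≅ Z ⊕ Z/2Z.
  H_2: rank ker ∂_2 − rank ∂_3 = (18 − 18) − 0 = 0, and there is no ∂_3, so H_2 ≅ 0.

As a check, the Euler characteristic is 9 − 27 + 18 = 0, which agrees with 1 − 1 + 0 = 0.
(K is a triangulation of the Klein bottle.)

H_0 = Z,  H_1 = Z ⊕ Z/2Z,  H_2 = 0.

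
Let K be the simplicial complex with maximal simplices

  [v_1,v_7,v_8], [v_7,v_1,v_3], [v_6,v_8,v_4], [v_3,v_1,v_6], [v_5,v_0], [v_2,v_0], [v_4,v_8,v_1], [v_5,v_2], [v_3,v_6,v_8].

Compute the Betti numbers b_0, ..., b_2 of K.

b_0 = 2, b_1 = 2, b_2 = 0.

We work with the vertex ordering v_0 < v_1 < v_2 < v_3 < v_4 < v_5 < v_6 < v_7 < v_8. The simplices of K, each written with vertices in increasing order, are:

  0-simplices (9): [v_0], [v_1], [v_2], [v_3], [v_4], [v_5], [v_6], [v_7], [v_8]
  1-simplices (15): (15 of them)
  2-simplices (6): [v_1,v_3,v_6], [v_1,v_3,v_7], [v_1,v_4,v_8], [v_1,v_7,v_8], [v_3,v_6,v_8], [v_4,v_6,v_8]

so the chain groups are C_0 ≅ Z^9, C_1 ≅ Z^15, C_2 ≅ Z^6.

Boundary ∂_1: C_1 → C_0 sends each edge [p,q] (with p < q) to q − p. For instance
  ∂[v_3,v_6] = [v_6] − [v_3].
As a 9×15 matrix over Z this has rank 7, with invariant factors (1,1,1,1,1,1,1).

∂_2: C_2 → C_1 maps a triangle to the signed sum of its edges. For instance
  ∂[v_1,v_3,v_7] = [v_3,v_7] − [v_1,v_7] + [v_1,v_3],
  ∂[v_1,v_7,v_8] = [v_7,v_8] − [v_1,v_8] + [v_1,v_7].
The resulting 15×6 matrix has rank 6, and its Smith normal form has invariant factors (1,1,1,1,1,1).

From H_k ≅ ker(∂_k) / im(∂_{k+1}) we obtain:

  H_0: rank C_0 − rank ∂_1 = 9 − 7 = 2, and the invariant factors of ∂_1 are all 1, so H_0 ≅ Z^2.
  H_1: rank ker ∂_1 − rank ∂_2 = (15 − 7) − 6 = 2, and the invariant factors of ∂_2 are all 1, so H_1 ≅ Z^2.
  H_2: rank ker ∂_2 − rank ∂_3 = (6 − 6) − 0 = 0, and there is no ∂_3, so H_2 ≅ 0.

(K is a triangulation of the disjoint union of the cylinder S^1 x I and the circle S^1.)

Hence the Betti numbers are b_0 = 2, b_1 = 2, b_2 = 0.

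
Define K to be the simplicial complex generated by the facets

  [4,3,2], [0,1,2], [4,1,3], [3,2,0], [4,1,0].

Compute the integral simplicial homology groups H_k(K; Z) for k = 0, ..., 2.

H_0 ≅ Z,  H_1 ≅ Z,  H_2 = 0.

Fix the vertex order 0 < 1 < 2 < 3 < 4 and write every simplex with vertices in increasing order. Then dim K = 2 and the simplices of K are:

  0-simplices (5): [0], [1], [2], [3], [4]
  1-simplices (10): [0,1], [0,2], [0,3], [0,4], [1,2], [1,3], [1,4], [2,3], [2,4], [3,4]
  2-simplices (5): [0,1,2], [0,1,4], [0,2,3], [1,3,4], [2,3,4]

giving chain groups C_0 ≅ Z^5, C_1 ≅ Z^10, C_2 ≅ Z^5.

The boundary map ∂_1: C_1 → C_0 sends each edge [p,q] (with p < q) to q − p. For instance
  ∂[0,4] = [4] − [0].
The resulting 5×10 matrix has rank 4, and its Smith normal form has invariant factors (1,1,1,1).

∂_2: C_2 → C_1 maps a triangle to the signed sum of its edges. For instance
  ∂[0,2,3] = [2,3] − [0,3] + [0,2],
  ∂[2,3,4] = [3,4] − [2,4] + [2,3].
This gives a 10×5 integer matrix of rank 5; reducing to Smith normal form yields diagonal entries (1,1,1,1,1).

Reading off H_k = ker ∂_k / im ∂_{k+1}:

  H_0: rank C_0 − rank ∂_1 = 5 − 4 = 1, and the invariant factors of ∂_1 are all 1, so H_0 = Z.
  H_1: rank ker ∂_1 − rank ∂_2 = (10 − 4) − 5 = 1, and the invariant factors of ∂_2 are all 1, so H_1 = Z.
  H_2: rank ker ∂_2 − rank ∂_3 = (5 − 5) − 0 = 0, and there is no ∂_3, so H_2 = 0.

As a check, the Euler characteristic is 5 − 10 + 5 = 0, which agrees with 1 − 1 + 0 = 0.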